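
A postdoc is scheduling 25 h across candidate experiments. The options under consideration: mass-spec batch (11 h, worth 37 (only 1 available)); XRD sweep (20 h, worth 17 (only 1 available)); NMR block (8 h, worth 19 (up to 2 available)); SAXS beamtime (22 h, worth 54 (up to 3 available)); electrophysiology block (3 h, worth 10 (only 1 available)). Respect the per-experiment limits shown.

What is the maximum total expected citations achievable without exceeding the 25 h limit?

Ranking by ratio (expected citations/h): mass-spec batch 3.36, electrophysiology block 3.33, SAXS beamtime 2.45.
Mass-spec batch + NMR block + electrophysiology block uses 22 of the 25 h and totals 66.

66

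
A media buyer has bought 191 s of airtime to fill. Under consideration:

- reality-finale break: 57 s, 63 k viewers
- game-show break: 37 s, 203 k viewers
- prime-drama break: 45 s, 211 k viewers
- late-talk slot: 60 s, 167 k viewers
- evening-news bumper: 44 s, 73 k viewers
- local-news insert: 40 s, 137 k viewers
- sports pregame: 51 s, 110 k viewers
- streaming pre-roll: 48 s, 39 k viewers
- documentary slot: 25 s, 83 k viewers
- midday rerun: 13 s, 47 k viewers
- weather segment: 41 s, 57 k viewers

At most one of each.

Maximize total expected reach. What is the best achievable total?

718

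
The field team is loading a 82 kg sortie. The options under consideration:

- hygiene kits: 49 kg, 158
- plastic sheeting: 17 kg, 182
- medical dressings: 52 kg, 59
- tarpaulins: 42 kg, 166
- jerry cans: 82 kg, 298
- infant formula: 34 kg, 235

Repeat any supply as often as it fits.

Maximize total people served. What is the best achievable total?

4×plastic sheeting uses 68 of the 82 kg and totals 728.

728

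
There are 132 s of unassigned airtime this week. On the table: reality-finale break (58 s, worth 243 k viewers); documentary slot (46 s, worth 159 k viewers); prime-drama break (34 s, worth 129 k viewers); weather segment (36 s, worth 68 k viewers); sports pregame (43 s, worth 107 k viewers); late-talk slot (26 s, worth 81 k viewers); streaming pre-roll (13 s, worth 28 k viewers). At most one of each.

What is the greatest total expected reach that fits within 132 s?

Density check — reality-finale break 4.19, prime-drama break 3.79, documentary slot 3.46, late-talk slot 3.12 are the best per s.
The ratio heuristic lands on reality-finale break + prime-drama break + late-talk slot + streaming pre-roll (481) but leaves 1 s idle.
Replace prime-drama break and streaming pre-roll with documentary slot: the trade gains 2 net, giving 483 at 130 s.

483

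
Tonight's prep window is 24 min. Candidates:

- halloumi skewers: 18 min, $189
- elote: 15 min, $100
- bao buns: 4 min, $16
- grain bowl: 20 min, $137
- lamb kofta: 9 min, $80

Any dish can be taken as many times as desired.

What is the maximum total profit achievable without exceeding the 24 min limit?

205

By profit per min: halloumi skewers 10.50, lamb kofta 8.89, grain bowl 6.85, elote 6.67 lead.
Taking halloumi skewers + bao buns: 22 min used, 205 in profit.
Every other selection either busts 24 min or fails to beat 205.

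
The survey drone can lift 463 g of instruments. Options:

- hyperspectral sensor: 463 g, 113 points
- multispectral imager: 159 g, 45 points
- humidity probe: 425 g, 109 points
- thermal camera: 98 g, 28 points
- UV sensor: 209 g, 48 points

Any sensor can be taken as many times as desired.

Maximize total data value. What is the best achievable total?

Greedy by ratio would take 4×thermal camera: 392 g used, total 112.
Dropping thermal camera frees 98 g; slotting in multispectral imager (159 g) lifts the total to 129 at 453 g.

129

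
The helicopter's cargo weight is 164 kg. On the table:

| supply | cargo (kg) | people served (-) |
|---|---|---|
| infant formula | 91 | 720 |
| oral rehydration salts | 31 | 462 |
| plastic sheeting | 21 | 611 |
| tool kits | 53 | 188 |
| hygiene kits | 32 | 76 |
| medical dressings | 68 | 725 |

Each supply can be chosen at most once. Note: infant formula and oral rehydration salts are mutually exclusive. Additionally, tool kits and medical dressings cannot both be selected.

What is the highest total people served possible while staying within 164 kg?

1874

Taking oral rehydration salts + plastic sheeting + hygiene kits + medical dressings: 152 kg used, 1874 in people served.
Every other selection either busts 164 kg or breaks a pairing rule or fails to beat 1874.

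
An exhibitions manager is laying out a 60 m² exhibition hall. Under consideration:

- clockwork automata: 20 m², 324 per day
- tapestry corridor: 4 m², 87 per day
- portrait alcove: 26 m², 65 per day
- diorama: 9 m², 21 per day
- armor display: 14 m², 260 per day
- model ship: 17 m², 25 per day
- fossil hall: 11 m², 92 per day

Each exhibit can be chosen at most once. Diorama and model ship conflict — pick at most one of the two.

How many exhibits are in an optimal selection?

5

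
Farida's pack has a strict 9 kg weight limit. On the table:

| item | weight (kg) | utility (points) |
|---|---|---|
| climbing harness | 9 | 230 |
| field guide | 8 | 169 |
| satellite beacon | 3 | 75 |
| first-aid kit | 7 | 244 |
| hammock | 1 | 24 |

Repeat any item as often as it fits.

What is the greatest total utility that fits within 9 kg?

292

The ratio ordering already packs tightly: first-aid kit + 2×hammock, 9 kg, 292.
No other feasible combination exceeds 292.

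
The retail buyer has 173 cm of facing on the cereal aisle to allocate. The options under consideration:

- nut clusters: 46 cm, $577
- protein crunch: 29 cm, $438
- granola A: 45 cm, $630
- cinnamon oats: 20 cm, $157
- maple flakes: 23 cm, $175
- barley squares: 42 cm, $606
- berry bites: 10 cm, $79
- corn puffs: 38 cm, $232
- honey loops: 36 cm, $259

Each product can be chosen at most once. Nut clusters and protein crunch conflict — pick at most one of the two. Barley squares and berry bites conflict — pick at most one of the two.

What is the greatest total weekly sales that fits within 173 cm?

2090

Taking protein crunch + granola A + cinnamon oats + barley squares + honey loops: 172 cm used, 2090 in weekly sales.
Every other selection either busts 173 cm or breaks a pairing rule or fails to beat 2090.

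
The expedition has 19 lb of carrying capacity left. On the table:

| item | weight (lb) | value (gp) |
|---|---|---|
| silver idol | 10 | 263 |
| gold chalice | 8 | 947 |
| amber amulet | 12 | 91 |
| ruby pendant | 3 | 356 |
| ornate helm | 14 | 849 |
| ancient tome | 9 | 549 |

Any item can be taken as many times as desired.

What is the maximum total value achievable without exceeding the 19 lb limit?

2250

A density-first pass picks 6×ruby pendant — 2136 at 18 lb.
Replace 5×ruby pendant with 2×gold chalice: the trade gains 114 net, giving 2250 at 19 lb.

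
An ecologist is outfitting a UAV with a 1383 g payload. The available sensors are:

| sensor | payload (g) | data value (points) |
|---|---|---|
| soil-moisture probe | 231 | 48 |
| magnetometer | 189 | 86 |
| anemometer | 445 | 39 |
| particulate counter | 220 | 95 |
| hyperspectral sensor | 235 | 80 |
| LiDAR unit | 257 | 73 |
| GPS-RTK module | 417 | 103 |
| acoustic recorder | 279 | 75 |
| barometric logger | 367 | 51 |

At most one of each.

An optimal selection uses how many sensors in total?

5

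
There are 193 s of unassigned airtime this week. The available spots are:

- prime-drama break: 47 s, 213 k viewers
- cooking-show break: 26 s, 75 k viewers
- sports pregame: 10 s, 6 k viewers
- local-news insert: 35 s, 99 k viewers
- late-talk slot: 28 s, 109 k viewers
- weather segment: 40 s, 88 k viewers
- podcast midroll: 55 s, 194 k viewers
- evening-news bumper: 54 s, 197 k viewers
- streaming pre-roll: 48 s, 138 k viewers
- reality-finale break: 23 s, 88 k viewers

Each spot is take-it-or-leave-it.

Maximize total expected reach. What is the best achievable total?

713

Density check — prime-drama break 4.53, late-talk slot 3.89, reality-finale break 3.83 are the best per s.
Greedy by ratio would take prime-drama break + cooking-show break + sports pregame + late-talk slot + evening-news bumper + reality-finale break: 188 s used, total 688.
Replace cooking-show break and sports pregame and reality-finale break with podcast midroll: the trade gains 25 net, giving 713 at 184 s.
That's the maximum — no swap from here does better than 713.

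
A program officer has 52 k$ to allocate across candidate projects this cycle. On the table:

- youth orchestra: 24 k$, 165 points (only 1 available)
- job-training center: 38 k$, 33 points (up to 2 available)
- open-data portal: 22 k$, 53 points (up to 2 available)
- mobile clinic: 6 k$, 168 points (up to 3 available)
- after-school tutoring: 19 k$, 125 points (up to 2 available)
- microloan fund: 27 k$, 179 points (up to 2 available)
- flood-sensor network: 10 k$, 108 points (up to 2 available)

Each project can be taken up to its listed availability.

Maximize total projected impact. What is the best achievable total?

777

The ratio heuristic lands on 3×mobile clinic + 2×flood-sensor network (720) but leaves 14 k$ idle.
Dropping flood-sensor network frees 10 k$; slotting in youth orchestra (24 k$) lifts the total to 777 at 52 k$.
Nothing else within 52 k$ beats 777.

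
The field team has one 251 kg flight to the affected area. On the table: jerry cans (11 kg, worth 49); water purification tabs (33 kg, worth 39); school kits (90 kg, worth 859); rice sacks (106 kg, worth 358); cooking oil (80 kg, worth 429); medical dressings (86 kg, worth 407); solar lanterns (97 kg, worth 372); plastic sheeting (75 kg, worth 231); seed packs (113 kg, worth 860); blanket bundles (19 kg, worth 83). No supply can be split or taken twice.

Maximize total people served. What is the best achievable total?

The ratio ordering already packs tightly: jerry cans + school kits + seed packs + blanket bundles, 233 kg, 1851.
No other feasible combination exceeds 1851.

1851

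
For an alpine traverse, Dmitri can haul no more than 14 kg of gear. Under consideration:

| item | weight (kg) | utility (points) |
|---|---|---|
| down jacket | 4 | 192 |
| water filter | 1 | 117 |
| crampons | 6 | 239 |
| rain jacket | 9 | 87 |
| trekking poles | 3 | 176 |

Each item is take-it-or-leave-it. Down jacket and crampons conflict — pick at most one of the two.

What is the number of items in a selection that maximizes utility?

3

Best achievable utility is 532.
One optimal bundle: water filter + crampons + trekking poles (10 kg).
All optima have 3 items.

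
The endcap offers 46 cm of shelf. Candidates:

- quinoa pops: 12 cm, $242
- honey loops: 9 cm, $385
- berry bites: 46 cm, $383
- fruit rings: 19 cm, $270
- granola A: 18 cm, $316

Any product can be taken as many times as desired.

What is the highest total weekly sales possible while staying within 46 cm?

1925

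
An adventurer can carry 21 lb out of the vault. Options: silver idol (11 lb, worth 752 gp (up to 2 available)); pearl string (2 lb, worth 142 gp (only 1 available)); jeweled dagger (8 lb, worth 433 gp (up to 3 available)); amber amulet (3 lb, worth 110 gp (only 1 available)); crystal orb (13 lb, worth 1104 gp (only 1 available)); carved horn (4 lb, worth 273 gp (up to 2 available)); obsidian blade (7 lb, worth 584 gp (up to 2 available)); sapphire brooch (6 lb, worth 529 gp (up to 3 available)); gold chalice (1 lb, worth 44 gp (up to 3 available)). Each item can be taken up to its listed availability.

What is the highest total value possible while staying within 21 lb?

1784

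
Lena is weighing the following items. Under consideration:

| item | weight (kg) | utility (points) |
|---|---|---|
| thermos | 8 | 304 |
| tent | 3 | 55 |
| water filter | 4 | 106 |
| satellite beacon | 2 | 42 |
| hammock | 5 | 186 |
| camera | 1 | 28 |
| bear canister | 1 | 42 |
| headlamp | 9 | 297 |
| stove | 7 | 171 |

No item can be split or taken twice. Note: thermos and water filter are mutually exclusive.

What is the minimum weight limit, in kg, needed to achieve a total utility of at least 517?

Need the lightest bundle worth ≥ 517.
Taking thermos + hammock + camera gives 518 (≥ 517) for 14 kg.
Below 14 kg the best achievable stays under 517.

14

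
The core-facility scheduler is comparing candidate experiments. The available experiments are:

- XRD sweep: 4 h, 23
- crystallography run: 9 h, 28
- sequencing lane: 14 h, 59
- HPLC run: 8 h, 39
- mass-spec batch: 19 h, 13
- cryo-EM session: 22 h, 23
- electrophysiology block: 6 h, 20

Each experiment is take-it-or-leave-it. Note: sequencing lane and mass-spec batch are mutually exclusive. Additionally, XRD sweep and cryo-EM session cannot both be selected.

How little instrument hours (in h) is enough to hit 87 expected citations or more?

Look for the lowest-instrument combination reaching 87.
Taking XRD sweep + crystallography run + HPLC run gives 90 (≥ 87) for 21 h.
No combination under 21 h hits 87.

21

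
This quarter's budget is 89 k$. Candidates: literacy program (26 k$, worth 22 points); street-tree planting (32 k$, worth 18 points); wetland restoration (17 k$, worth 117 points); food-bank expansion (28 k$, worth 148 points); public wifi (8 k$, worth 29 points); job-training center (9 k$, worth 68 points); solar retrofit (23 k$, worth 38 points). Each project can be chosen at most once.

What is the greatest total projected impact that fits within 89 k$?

Taking wetland restoration + food-bank expansion + public wifi + job-training center + solar retrofit: 85 k$ used, 400 in projected impact.

400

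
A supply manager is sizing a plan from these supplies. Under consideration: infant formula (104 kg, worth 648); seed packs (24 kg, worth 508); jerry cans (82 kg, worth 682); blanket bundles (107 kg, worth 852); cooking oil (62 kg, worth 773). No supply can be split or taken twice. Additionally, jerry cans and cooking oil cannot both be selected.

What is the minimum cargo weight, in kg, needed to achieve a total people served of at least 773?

62

Look for the lowest-cargo combination reaching 773.
Taking cooking oil gives 773 (≥ 773) for 62 kg.
No combination under 62 kg hits 773.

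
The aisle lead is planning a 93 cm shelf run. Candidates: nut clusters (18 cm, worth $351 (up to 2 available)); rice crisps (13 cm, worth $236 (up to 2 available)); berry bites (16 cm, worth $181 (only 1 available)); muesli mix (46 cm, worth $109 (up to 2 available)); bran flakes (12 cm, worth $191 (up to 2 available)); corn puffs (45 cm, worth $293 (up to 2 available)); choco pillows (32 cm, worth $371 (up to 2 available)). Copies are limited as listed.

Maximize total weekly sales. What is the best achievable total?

1556

2×nut clusters + 2×rice crisps + 2×bran flakes uses 86 of the 93 cm and totals 1556.
Every other selection either busts 93 cm or exceeds an availability limit or fails to beat 1556.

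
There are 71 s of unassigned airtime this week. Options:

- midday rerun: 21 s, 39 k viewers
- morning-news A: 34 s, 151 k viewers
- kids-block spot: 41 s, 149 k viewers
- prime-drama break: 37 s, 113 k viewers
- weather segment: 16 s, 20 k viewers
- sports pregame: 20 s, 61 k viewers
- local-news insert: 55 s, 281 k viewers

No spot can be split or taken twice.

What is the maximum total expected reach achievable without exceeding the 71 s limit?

301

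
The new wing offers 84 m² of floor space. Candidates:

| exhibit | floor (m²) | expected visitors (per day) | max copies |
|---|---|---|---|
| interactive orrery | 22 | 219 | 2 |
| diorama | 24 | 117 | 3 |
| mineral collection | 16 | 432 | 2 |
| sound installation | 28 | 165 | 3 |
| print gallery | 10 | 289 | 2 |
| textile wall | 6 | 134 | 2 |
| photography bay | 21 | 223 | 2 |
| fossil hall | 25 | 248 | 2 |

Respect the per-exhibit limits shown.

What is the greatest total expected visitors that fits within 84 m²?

Density check — print gallery 28.90, mineral collection 27.00, textile wall 22.33 are the best per m².
The ratio heuristic lands on 2×mineral collection + 2×print gallery + 2×textile wall (1710) but leaves 20 m² idle.
Replace textile wall with fossil hall: the trade gains 114 net, giving 1824 at 83 m².
The spare 1 m² is too small for any remaining exhibit, and no exchange beats 1824.

1824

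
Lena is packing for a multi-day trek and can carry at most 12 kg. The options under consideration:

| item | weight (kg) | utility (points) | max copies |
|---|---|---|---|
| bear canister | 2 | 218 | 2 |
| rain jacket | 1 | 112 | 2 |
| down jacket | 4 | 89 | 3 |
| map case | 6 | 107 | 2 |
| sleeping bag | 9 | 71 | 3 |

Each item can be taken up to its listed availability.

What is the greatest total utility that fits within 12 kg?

A density-first pass picks 2×bear canister + 2×rain jacket + down jacket — 749 at 10 kg.
Replace down jacket with map case: the trade gains 18 net, giving 767 at 12 kg.
That's the maximum — no swap from here does better than 767.

767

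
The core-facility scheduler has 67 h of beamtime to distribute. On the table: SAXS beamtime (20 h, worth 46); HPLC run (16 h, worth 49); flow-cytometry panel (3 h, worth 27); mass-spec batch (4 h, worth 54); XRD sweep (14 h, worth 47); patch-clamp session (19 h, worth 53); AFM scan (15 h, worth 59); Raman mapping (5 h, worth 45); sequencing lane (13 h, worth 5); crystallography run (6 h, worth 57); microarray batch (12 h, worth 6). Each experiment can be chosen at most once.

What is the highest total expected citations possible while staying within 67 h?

Taking the top-ratio experiments first gives HPLC run + flow-cytometry panel + mass-spec batch + XRD sweep + AFM scan + Raman mapping + crystallography run for 338 (63 h).
Dropping HPLC run frees 16 h; slotting in patch-clamp session (19 h) lifts the total to 342 at 66 h.
Next best is HPLC run + flow-cytometry panel + mass-spec batch + XRD sweep + AFM scan + Raman mapping + crystallography run at 338 (63 h) — short by 4.

342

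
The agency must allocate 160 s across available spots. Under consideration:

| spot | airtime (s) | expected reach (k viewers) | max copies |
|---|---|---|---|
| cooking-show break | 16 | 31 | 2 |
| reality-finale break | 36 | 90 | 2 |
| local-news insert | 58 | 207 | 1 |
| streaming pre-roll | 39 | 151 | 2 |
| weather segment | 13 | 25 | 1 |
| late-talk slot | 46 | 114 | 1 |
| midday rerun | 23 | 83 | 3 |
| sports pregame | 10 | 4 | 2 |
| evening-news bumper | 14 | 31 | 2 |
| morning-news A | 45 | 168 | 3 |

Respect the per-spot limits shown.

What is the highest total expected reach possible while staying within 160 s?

592

Taking the top-ratio spots first gives 2×streaming pre-roll + midday rerun + evening-news bumper + morning-news A for 584 (160 s).
The 59 s tied up in evening-news bumper and morning-news A is better spent on local-news insert — total rises to 592 (159 s).
Nothing else within 160 s beats 592.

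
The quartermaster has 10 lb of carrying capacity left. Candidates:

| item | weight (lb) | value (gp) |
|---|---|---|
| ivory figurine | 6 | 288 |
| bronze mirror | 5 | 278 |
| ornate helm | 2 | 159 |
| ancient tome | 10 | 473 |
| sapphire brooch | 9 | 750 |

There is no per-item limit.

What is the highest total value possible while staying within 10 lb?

795

Greedy by ratio would take sapphire brooch: 9 lb used, total 750.
Replace sapphire brooch with 5×ornate helm: the trade gains 45 net, giving 795 at 10 lb.
Every other selection either busts 10 lb or fails to beat 795.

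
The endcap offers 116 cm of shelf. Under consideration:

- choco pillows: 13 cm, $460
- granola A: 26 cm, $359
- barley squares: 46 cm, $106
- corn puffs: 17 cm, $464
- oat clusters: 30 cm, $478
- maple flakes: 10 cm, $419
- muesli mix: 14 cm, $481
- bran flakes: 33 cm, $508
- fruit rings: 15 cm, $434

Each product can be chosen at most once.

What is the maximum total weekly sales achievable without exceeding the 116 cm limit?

Ranking by ratio (weekly sales/cm): maple flakes 41.90, choco pillows 35.38, muesli mix 34.36, fruit rings 28.93.
Taking the top-ratio products first gives choco pillows + corn puffs + oat clusters + maple flakes + muesli mix + fruit rings for 2736 (99 cm).
The 17 cm tied up in corn puffs is better spent on bran flakes — total rises to 2780 (115 cm).
The closest alternative, choco pillows + corn puffs + maple flakes + muesli mix + bran flakes + fruit rings, reaches only 2766.

2780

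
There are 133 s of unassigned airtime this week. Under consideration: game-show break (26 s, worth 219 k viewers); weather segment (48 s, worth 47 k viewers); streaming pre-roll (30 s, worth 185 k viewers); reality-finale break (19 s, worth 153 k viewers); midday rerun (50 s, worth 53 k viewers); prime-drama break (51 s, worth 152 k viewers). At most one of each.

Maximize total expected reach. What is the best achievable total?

709

The ratio ordering already packs tightly: game-show break + streaming pre-roll + reality-finale break + prime-drama break, 126 s, 709.
Nothing else within 133 s beats 709.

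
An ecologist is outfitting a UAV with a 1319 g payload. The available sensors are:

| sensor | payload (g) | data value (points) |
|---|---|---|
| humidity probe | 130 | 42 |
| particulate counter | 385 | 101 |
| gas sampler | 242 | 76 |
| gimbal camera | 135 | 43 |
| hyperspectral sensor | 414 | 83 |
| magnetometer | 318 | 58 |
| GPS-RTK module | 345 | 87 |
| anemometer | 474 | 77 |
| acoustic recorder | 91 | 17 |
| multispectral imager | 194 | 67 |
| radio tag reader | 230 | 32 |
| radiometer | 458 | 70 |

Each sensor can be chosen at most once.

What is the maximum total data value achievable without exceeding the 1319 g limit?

374

Ranking by ratio (data value/g): multispectral imager 0.35, humidity probe 0.32, gimbal camera 0.32, gas sampler 0.31.
A density-first pass picks humidity probe + particulate counter + gas sampler + gimbal camera + acoustic recorder + multispectral imager — 346 at 1177 g.
Dropping humidity probe and acoustic recorder frees 221 g; slotting in GPS-RTK module (345 g) lifts the total to 374 at 1301 g.
Nothing else within 1319 g beats 374.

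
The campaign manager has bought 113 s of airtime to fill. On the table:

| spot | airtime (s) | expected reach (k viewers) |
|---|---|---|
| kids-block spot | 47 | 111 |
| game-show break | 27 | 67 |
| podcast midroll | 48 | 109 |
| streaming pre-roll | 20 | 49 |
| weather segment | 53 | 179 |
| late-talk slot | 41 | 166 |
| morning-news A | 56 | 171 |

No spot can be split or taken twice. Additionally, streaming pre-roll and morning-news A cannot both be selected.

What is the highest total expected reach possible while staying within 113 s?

A density-first pass picks weather segment + late-talk slot — 345 at 94 s.
Dropping late-talk slot frees 41 s; slotting in morning-news A (56 s) lifts the total to 350 at 109 s.
Every other selection either busts 113 s or breaks a pairing rule or fails to beat 350.

350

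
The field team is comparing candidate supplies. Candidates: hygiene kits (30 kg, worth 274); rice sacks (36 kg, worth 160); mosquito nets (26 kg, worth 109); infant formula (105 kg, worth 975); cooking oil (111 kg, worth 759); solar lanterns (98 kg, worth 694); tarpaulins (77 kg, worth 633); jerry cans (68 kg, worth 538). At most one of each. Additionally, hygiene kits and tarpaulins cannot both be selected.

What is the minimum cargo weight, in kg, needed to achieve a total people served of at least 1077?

Need the lightest bundle worth ≥ 1077.
mosquito nets + infant formula reaches 1084 using 131 kg.
Below 131 kg the best achievable stays under 1077.

131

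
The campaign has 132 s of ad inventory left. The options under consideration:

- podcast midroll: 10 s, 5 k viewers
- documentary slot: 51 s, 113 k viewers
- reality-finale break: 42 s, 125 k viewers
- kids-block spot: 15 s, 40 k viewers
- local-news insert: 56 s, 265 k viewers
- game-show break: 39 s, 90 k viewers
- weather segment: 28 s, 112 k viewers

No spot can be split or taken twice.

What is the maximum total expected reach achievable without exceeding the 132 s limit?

502

Best packing: reality-finale break + local-news insert + weather segment — 126 s, 502 total.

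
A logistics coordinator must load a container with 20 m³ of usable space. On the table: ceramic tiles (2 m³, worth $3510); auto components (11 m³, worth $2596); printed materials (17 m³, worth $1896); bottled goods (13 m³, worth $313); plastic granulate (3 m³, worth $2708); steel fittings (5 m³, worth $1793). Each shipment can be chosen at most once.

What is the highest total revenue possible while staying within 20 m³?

Greedy by ratio would take ceramic tiles + plastic granulate + steel fittings: 10 m³ used, total 8011.
The 5 m³ tied up in steel fittings is better spent on auto components — total rises to 8814 (16 m³).
Nothing else within 20 m³ beats 8814.

8814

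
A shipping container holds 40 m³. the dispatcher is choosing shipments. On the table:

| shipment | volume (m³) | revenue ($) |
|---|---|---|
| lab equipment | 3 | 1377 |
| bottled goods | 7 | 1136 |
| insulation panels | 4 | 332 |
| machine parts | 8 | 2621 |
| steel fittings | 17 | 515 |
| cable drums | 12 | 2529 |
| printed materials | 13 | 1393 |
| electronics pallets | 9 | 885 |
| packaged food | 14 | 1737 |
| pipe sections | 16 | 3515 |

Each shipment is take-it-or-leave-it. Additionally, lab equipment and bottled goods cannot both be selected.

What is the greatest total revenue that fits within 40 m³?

The ratio ordering already packs tightly: lab equipment + machine parts + cable drums + pipe sections, 39 m³, 10042.
Every other selection either busts 40 m³ or breaks a pairing rule or fails to beat 10042.

10042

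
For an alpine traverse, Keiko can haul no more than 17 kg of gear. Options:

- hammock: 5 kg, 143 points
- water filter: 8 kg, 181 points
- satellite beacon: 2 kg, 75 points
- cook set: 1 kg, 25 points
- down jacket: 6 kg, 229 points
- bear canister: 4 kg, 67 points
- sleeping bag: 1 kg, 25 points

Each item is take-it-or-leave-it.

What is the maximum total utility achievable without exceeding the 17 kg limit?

Filling by ratio: hammock + satellite beacon + cook set + down jacket + sleeping bag for 497, with 2 kg left unused.
Replace cook set and sleeping bag with bear canister: the trade gains 17 net, giving 514 at 17 kg.

514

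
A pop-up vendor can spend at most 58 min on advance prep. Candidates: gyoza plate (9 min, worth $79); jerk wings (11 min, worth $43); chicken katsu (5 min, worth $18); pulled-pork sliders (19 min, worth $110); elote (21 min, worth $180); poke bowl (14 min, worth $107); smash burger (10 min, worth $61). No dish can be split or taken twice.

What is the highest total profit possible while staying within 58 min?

427

Taking gyoza plate + elote + poke bowl + smash burger: 54 min used, 427 in profit.
Next best is gyoza plate + jerk wings + elote + poke bowl at 409 (55 min) — short by 18.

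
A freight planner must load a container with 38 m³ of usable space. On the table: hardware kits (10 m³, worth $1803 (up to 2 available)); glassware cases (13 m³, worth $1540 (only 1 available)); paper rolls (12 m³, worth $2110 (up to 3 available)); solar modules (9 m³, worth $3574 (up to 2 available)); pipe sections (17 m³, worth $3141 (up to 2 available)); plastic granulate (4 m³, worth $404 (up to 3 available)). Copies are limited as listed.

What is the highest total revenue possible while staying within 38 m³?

A density-first pass picks 2×solar modules + pipe sections — 10289 at 35 m³.
Replace pipe sections with 2×hardware kits: the trade gains 465 net, giving 10754 at 38 m³.
No other feasible combination exceeds 10754.

10754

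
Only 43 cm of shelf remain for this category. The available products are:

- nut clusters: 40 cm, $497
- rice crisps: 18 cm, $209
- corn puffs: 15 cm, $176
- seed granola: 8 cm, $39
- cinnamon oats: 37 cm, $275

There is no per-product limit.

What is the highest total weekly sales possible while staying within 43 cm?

497

Taking nut clusters: 40 cm used, 497 in weekly sales.
No other feasible combination exceeds 497.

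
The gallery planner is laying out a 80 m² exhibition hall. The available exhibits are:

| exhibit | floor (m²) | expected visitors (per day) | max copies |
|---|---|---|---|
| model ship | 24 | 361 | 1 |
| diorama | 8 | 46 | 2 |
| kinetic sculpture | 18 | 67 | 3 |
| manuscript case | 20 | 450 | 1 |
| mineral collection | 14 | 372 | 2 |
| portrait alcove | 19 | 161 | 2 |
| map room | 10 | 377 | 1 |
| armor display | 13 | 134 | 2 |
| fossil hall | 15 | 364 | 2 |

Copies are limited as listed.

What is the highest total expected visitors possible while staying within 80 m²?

1935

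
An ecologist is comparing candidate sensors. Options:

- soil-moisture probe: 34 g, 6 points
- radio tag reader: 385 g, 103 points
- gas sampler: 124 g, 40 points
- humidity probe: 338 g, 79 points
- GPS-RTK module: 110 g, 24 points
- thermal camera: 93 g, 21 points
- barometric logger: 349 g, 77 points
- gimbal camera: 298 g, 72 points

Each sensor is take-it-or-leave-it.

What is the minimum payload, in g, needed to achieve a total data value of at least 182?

Need the lightest bundle worth ≥ 182.
radio tag reader + gas sampler + GPS-RTK module + thermal camera: 188 data value at 712 g.
No combination under 712 g hits 182.

712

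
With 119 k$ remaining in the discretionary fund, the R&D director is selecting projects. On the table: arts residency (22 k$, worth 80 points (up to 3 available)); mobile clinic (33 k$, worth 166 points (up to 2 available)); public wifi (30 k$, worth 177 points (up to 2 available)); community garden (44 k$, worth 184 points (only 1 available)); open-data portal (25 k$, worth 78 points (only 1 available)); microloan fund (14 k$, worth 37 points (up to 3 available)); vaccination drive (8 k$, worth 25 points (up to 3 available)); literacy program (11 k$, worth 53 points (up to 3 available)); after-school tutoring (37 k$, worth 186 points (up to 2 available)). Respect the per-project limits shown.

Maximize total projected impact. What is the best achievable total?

646

By projected impact per k$: public wifi 5.90, mobile clinic 5.03, after-school tutoring 5.03, literacy program 4.82 lead.
Greedy by ratio would take mobile clinic + 2×public wifi + 2×literacy program: 115 k$ used, total 626.
Dropping mobile clinic frees 33 k$; slotting in after-school tutoring (37 k$) lifts the total to 646 at 119 k$.
Every other selection either busts 119 k$ or exceeds an availability limit or fails to beat 646.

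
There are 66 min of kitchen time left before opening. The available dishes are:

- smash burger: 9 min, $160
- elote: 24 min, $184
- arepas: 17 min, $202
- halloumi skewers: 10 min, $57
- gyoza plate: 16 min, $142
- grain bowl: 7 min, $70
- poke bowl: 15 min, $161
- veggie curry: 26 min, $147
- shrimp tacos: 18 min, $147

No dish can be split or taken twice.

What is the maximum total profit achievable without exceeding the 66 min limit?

740

The ratio heuristic lands on smash burger + arepas + gyoza plate + grain bowl + poke bowl (735) but leaves 2 min idle.
Dropping gyoza plate frees 16 min; slotting in shrimp tacos (18 min) lifts the total to 740 at 66 min.
Next best is smash burger + arepas + gyoza plate + grain bowl + poke bowl at 735 (64 min) — short by 5.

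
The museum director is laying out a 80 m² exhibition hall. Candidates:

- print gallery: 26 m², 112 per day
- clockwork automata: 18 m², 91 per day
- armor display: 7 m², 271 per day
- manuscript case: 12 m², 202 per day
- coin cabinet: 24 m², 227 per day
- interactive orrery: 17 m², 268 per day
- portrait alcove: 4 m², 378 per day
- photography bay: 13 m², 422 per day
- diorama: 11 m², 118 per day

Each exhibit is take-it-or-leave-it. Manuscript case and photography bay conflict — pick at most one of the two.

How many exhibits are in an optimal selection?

The maximum expected visitors within 80 m² is 1684.
For example armor display + coin cabinet + interactive orrery + portrait alcove + photography bay + diorama achieves it, using 76 m².
All optima have 6 exhibits.

6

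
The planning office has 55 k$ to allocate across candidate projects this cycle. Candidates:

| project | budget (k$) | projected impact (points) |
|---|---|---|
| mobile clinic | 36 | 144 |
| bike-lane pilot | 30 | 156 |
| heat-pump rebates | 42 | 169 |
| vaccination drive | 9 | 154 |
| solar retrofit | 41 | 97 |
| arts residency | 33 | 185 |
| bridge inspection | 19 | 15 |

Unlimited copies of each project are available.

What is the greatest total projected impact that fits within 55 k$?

6×vaccination drive uses 54 of the 55 k$ and totals 924.
Every other selection either busts 55 k$ or fails to beat 924.

924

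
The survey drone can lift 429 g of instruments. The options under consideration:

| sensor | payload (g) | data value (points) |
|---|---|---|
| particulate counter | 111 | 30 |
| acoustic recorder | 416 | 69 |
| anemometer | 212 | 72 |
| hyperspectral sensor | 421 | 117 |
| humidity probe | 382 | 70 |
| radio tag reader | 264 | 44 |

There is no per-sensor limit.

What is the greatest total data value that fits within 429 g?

144

2×anemometer uses 424 of the 429 g and totals 144.
That's the maximum — no swap from here does better than 144.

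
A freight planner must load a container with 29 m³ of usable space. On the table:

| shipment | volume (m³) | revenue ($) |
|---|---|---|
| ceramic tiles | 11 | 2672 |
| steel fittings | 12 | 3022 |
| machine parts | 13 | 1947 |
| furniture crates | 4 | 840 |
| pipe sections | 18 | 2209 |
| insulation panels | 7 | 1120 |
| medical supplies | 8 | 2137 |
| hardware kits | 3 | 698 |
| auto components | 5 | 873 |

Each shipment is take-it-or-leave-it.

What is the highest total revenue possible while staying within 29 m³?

6872

Density check — medical supplies 267.12, steel fittings 251.83, ceramic tiles 242.91, hardware kits 232.67 are the best per m³.
A density-first pass picks steel fittings + furniture crates + medical supplies + hardware kits — 6697 at 27 m³.
Replace hardware kits with auto components: the trade gains 175 net, giving 6872 at 29 m³.
Next best is steel fittings + medical supplies + hardware kits + auto components at 6730 (28 m³) — short by 142.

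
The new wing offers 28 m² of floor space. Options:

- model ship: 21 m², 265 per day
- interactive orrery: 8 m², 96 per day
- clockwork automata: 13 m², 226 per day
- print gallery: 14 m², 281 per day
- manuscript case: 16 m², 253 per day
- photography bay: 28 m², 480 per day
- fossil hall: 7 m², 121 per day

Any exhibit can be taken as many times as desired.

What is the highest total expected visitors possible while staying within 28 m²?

Best packing: 2×print gallery — 28 m², 562 total.
Nothing else within 28 m² beats 562.

562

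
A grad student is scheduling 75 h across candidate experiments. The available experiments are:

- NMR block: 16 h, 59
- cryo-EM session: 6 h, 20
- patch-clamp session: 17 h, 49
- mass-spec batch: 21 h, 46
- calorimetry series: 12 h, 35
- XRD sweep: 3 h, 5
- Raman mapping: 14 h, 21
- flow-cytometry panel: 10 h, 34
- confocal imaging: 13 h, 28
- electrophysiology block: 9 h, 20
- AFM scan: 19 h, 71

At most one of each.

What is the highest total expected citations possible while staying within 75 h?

By expected citations per h: AFM scan 3.74, NMR block 3.69, flow-cytometry panel 3.40, cryo-EM session 3.33 lead.
Taking the top-ratio experiments first gives NMR block + cryo-EM session + calorimetry series + XRD sweep + flow-cytometry panel + electrophysiology block + AFM scan for 244 (75 h).
Replace cryo-EM session and XRD sweep and electrophysiology block with patch-clamp session: the trade gains 4 net, giving 248 at 74 h.

248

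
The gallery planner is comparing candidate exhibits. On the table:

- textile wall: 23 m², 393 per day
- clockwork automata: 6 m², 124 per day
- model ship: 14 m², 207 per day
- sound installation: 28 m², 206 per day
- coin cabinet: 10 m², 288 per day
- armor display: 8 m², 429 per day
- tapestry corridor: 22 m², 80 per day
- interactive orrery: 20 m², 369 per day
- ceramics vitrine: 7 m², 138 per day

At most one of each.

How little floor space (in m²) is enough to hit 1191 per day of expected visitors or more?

Need the lightest bundle worth ≥ 1191.
Taking clockwork automata + coin cabinet + armor display + interactive orrery gives 1210 (≥ 1191) for 44 m².
No combination under 44 m² hits 1191.

44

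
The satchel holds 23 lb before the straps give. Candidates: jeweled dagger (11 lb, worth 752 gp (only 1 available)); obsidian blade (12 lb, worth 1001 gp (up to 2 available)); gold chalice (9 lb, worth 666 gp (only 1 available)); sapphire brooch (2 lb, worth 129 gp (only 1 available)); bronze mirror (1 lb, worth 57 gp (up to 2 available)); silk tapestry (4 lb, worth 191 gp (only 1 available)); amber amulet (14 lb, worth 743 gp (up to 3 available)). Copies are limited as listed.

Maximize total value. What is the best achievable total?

Obsidian blade + gold chalice + sapphire brooch uses 23 of the 23 lb and totals 1796.
Nothing else within 23 lb beats 1796.

1796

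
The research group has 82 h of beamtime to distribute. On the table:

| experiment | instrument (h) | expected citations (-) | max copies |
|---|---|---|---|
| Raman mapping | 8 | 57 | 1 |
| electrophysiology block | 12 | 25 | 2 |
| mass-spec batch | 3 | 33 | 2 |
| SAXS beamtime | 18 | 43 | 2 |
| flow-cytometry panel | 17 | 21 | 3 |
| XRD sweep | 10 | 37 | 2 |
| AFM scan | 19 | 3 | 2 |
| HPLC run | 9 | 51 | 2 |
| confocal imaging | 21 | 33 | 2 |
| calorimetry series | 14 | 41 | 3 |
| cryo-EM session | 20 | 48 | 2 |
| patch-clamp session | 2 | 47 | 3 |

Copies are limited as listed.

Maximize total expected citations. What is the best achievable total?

Filling by ratio: Raman mapping + 2×mass-spec batch + 2×XRD sweep + 2×HPLC run + calorimetry series + 3×patch-clamp session for 481, with 10 h left unused.
Replace XRD sweep with cryo-EM session: the trade gains 11 net, giving 492 at 82 h.
That's the maximum — no swap from here does better than 492.

492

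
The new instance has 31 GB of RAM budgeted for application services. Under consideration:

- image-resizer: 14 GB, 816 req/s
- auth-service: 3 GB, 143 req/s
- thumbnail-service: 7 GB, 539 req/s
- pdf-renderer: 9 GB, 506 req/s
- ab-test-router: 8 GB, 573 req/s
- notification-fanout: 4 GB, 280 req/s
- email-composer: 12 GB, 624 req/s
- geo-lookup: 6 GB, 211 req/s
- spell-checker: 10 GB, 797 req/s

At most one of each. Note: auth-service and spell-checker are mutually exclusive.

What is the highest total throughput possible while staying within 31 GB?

2189

Density check — spell-checker 79.70, thumbnail-service 77.00, ab-test-router 71.62 are the best per GB.
Best packing: thumbnail-service + ab-test-router + notification-fanout + spell-checker — 29 GB, 2189 total.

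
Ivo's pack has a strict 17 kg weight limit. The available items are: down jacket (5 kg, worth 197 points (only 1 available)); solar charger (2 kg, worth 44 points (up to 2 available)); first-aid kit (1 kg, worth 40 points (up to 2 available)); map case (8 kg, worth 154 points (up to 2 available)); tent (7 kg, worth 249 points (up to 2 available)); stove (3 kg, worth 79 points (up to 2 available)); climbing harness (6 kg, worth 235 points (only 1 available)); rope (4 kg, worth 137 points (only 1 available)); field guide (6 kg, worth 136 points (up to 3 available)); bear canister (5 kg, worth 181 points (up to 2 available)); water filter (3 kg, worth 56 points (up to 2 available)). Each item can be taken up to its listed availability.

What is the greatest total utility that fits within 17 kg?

A density-first pass picks down jacket + 2×first-aid kit + climbing harness + rope — 649 at 17 kg.
Dropping first-aid kit and rope frees 5 kg; slotting in bear canister (5 kg) lifts the total to 653 at 17 kg.
No other feasible combination exceeds 653.

653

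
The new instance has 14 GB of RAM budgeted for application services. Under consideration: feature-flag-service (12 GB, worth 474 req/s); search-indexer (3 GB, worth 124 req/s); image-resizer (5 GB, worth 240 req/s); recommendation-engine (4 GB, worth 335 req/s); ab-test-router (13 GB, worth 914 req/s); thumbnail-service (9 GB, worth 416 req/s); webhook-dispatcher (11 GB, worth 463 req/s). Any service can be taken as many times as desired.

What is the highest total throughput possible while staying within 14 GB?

1005

The ratio ordering already packs tightly: 3×recommendation-engine, 12 GB, 1005.
That's the maximum — no swap from here does better than 1005.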